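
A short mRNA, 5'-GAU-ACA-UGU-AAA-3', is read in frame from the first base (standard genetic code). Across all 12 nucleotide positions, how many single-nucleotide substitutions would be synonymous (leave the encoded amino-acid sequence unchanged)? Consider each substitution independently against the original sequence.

Codon 1 (GAU, Asp): 1 synonymous substitution.
Codon 2 (ACA, Thr): 3 synonymous substitutions.
Codon 3 (UGU, Cys): 1 synonymous substitution.
Codon 4 (AAA, Lys): 1 synonymous substitution.
Total: 1 + 3 + 1 + 1 = 6.

6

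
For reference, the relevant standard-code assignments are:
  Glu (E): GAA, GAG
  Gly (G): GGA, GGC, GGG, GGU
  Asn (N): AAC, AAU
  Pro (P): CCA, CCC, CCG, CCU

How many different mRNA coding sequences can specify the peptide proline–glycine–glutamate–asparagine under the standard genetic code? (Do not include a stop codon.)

Pro: 4 codons.
Gly: 4 codons.
Glu: 2 codons.
Asn: 2 codons.
4 × 4 × 2 × 2 = 64.

64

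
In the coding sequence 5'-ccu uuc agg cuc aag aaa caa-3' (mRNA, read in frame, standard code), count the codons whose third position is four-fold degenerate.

2

Codon 1 CCU (Pro): third position 4-fold.
Codon 2 UUC (Phe): third position 2-fold.
Codon 3 AGG (Arg): third position 2-fold.
Codon 4 CUC (Leu): third position 4-fold.
Codon 5 AAG (Lys): third position 2-fold.
Codon 6 AAA (Lys): third position 2-fold.
Codon 7 CAA (Gln): third position 2-fold.
Four-fold degenerate third positions: 2.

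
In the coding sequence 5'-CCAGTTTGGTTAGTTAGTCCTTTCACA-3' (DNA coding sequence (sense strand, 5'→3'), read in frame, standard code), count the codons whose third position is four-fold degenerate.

Codon 1 CCA (Pro): third position 4-fold.
Codon 2 GTT (Val): third position 4-fold.
Codon 3 TGG (Trp): third position 1-fold.
Codon 4 TTA (Leu): third position 2-fold.
Codon 5 GTT (Val): third position 4-fold.
Codon 6 AGT (Ser): third position 2-fold.
Codon 7 CCT (Pro): third position 4-fold.
Codon 8 TTC (Phe): third position 2-fold.
Codon 9 ACA (Thr): third position 4-fold.
Four-fold degenerate third positions: 5.

5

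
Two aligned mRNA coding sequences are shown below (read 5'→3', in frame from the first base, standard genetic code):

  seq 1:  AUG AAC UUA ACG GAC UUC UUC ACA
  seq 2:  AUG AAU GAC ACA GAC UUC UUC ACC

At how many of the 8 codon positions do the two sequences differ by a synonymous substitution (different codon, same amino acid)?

3

Codon 1: AUG Met / AUG Met — identical.
Codon 2: AAC Asn / AAU Asn — synonymous.
Codon 3: UUA Leu / GAC Asp — nonsynonymous.
Codon 4: ACG Thr / ACA Thr — synonymous.
Codon 5: GAC Asp / GAC Asp — identical.
Codon 6: UUC Phe / UUC Phe — identical.
Codon 7: UUC Phe / UUC Phe — identical.
Codon 8: ACA Thr / ACC Thr — synonymous.
Synonymous differences: 3.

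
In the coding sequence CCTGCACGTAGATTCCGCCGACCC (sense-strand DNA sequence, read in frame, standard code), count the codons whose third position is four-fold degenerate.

Codon 1 CCT (Pro): third position 4-fold.
Codon 2 GCA (Ala): third position 4-fold.
Codon 3 CGT (Arg): third position 4-fold.
Codon 4 AGA (Arg): third position 2-fold.
Codon 5 TTC (Phe): third position 2-fold.
Codon 6 CGC (Arg): third position 4-fold.
Codon 7 CGA (Arg): third position 4-fold.
Codon 8 CCC (Pro): third position 4-fold.
Four-fold degenerate third positions: 6.

6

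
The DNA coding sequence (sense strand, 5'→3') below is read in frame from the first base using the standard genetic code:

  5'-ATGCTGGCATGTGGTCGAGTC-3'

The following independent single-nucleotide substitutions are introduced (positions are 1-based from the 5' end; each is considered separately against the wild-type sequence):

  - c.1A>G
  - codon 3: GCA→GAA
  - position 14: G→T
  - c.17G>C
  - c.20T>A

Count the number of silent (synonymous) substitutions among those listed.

0

Codon 1: ATG (Met) → GTG (Val) — missense.
Codon 3: GCA (Ala) → GAA (Glu) — missense.
Codon 5: GGT (Gly) → GTT (Val) — missense.
Codon 6: CGA (Arg) → CCA (Pro) — missense.
Codon 7: GTC (Val) → GAC (Asp) — missense.
Synonymous: 0 of 5.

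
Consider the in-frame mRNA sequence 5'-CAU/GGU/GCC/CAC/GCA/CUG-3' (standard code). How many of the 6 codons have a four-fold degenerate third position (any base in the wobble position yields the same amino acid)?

4

Codon 1 CAU (His): third position 2-fold.
Codon 2 GGU (Gly): third position 4-fold.
Codon 3 GCC (Ala): third position 4-fold.
Codon 4 CAC (His): third position 2-fold.
Codon 5 GCA (Ala): third position 4-fold.
Codon 6 CUG (Leu): third position 4-fold.
Four-fold degenerate third positions: 4.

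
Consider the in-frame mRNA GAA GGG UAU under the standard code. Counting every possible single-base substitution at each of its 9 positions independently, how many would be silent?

Codon 1 (GAA, Glu): 1 synonymous substitution.
Codon 2 (GGG, Gly): 3 synonymous substitutions.
Codon 3 (UAU, Tyr): 1 synonymous substitution.
Total: 1 + 3 + 1 = 5.

5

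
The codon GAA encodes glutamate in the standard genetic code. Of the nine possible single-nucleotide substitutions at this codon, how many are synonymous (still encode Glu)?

Position 1: none → 0 synonymous.
Position 2: none → 0 synonymous.
Position 3: GAG → 1 synonymous.
Total: 0 + 0 + 1 = 1.

1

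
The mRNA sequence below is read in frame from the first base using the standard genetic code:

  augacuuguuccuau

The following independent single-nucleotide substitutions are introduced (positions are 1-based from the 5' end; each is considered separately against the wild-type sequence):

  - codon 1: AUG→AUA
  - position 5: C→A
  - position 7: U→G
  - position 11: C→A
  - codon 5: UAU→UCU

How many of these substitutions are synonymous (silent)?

Codon 1: AUG (Met) → AUA (Ile) — missense.
Codon 2: ACU (Thr) → AAU (Asn) — missense.
Codon 3: UGU (Cys) → GGU (Gly) — missense.
Codon 4: UCC (Ser) → UAC (Tyr) — missense.
Codon 5: UAU (Tyr) → UCU (Ser) — missense.
Synonymous: 0 of 5.

0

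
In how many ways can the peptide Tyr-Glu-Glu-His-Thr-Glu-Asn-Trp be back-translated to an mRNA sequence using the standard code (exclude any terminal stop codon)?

Tyr: 2 codons.
Glu: 2 codons.
Glu: 2 codons.
His: 2 codons.
Thr: 4 codons.
Glu: 2 codons.
Asn: 2 codons.
Trp: 1 codon.
2 × 2 × 2 × 2 × 4 × 2 × 2 × 1 = 256.

256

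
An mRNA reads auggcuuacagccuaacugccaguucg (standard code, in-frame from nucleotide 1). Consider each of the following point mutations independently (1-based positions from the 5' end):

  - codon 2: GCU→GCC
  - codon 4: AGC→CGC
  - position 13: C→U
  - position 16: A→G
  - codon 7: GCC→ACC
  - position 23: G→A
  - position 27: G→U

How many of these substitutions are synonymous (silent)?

3

Codon 2: GCU (Ala) → GCC (Ala) — synonymous.
Codon 4: AGC (Ser) → CGC (Arg) — missense.
Codon 5: CUA (Leu) → UUA (Leu) — synonymous.
Codon 6: ACU (Thr) → GCU (Ala) — missense.
Codon 7: GCC (Ala) → ACC (Thr) — missense.
Codon 8: AGU (Ser) → AAU (Asn) — missense.
Codon 9: UCG (Ser) → UCU (Ser) — synonymous.
Synonymous: 3 of 7.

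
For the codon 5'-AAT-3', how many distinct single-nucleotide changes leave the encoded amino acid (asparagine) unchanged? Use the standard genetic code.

1

Position 1: none → 0 synonymous.
Position 2: none → 0 synonymous.
Position 3: AAC → 1 synonymous.
Total: 0 + 0 + 1 = 1.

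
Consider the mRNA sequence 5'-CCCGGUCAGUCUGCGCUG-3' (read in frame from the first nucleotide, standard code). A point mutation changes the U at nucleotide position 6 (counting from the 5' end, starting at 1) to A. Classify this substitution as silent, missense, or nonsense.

silent

Position 6 falls in codon 2: GGU → Gly.
After the substitution the codon is GGA → Gly.
Both encode Gly, so the change is synonymous.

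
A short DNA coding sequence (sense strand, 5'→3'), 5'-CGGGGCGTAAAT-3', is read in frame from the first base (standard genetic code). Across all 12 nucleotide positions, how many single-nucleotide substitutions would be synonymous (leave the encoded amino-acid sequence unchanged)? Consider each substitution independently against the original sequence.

11

Codon 1 (CGG, Arg): 4 synonymous substitutions.
Codon 2 (GGC, Gly): 3 synonymous substitutions.
Codon 3 (GTA, Val): 3 synonymous substitutions.
Codon 4 (AAT, Asn): 1 synonymous substitution.
Total: 4 + 3 + 3 + 1 = 11.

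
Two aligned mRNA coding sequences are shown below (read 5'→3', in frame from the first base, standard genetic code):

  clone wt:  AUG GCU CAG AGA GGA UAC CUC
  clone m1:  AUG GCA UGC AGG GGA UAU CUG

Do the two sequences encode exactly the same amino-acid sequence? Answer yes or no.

Codon 1: AUG Met / AUG Met — identical.
Codon 2: GCU Ala / GCA Ala — synonymous.
Codon 3: CAG Gln / UGC Cys — nonsynonymous.
Codon 4: AGA Arg / AGG Arg — synonymous.
Codon 5: GGA Gly / GGA Gly — identical.
Codon 6: UAC Tyr / UAU Tyr — synonymous.
Codon 7: CUC Leu / CUG Leu — synonymous.
Nonsynonymous differences: 1 → different protein.

no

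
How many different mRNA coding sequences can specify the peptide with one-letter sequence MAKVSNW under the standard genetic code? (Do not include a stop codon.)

Met: 1 codon.
Ala: 4 codons.
Lys: 2 codons.
Val: 4 codons.
Ser: 6 codons.
Asn: 2 codons.
Trp: 1 codon.
1 × 4 × 2 × 4 × 6 × 2 × 1 = 384.

384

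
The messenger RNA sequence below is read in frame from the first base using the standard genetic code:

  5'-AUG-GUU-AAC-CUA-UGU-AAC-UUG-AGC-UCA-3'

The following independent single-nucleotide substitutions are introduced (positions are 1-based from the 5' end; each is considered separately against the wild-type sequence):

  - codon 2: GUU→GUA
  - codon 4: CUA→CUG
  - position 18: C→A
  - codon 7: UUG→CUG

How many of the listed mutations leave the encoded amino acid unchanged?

3

Codon 2: GUU (Val) → GUA (Val) — synonymous.
Codon 4: CUA (Leu) → CUG (Leu) — synonymous.
Codon 6: AAC (Asn) → AAA (Lys) — missense.
Codon 7: UUG (Leu) → CUG (Leu) — synonymous.
Synonymous: 3 of 4.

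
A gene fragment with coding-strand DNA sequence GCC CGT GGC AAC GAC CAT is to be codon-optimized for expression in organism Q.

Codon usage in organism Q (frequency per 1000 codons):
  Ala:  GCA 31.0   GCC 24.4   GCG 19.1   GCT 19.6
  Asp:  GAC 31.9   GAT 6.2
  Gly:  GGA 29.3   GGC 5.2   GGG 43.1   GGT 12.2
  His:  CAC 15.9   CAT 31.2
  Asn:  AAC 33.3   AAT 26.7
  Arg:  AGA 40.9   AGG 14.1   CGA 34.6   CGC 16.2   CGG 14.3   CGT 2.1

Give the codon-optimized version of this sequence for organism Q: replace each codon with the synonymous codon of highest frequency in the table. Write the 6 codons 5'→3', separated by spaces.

GCA AGA GGG AAC GAC CAT

Codon 1 (Ala): best is GCA at 31.0.
Codon 2 (Arg): best is AGA at 40.9.
Codon 3 (Gly): best is GGG at 43.1.
Codon 4 (Asn): best is AAC at 33.3.
Codon 5 (Asp): best is GAC at 31.9.
Codon 6 (His): best is CAT at 31.2.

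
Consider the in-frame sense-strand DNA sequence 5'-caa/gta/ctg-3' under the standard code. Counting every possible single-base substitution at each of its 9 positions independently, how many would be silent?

8

Codon 1 (CAA, Gln): 1 synonymous substitution.
Codon 2 (GTA, Val): 3 synonymous substitutions.
Codon 3 (CTG, Leu): 4 synonymous substitutions.
Total: 1 + 3 + 4 = 8.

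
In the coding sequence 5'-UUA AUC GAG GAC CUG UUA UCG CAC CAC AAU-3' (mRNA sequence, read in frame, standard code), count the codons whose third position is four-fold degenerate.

Codon 1 UUA (Leu): third position 2-fold.
Codon 2 AUC (Ile): third position 3-fold.
Codon 3 GAG (Glu): third position 2-fold.
Codon 4 GAC (Asp): third position 2-fold.
Codon 5 CUG (Leu): third position 4-fold.
Codon 6 UUA (Leu): third position 2-fold.
Codon 7 UCG (Ser): third position 4-fold.
Codon 8 CAC (His): third position 2-fold.
Codon 9 CAC (His): third position 2-fold.
Codon 10 AAU (Asn): third position 2-fold.
Four-fold degenerate third positions: 2.

2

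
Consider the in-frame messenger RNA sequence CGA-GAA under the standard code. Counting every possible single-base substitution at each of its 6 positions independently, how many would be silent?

Codon 1 (CGA, Arg): 4 synonymous substitutions.
Codon 2 (GAA, Glu): 1 synonymous substitution.
Total: 4 + 1 = 5.

5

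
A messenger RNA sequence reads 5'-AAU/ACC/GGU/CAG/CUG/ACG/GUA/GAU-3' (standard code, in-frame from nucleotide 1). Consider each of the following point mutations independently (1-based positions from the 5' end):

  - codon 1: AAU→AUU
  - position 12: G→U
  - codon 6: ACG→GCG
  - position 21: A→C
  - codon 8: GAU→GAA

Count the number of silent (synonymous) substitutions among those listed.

1

Codon 1: AAU (Asn) → AUU (Ile) — missense.
Codon 4: CAG (Gln) → CAU (His) — missense.
Codon 6: ACG (Thr) → GCG (Ala) — missense.
Codon 7: GUA (Val) → GUC (Val) — synonymous.
Codon 8: GAU (Asp) → GAA (Glu) — missense.
Synonymous: 1 of 5.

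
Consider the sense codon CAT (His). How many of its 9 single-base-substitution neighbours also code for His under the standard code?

Position 1: none → 0 synonymous.
Position 2: none → 0 synonymous.
Position 3: CAC → 1 synonymous.
Total: 0 + 0 + 1 = 1.

1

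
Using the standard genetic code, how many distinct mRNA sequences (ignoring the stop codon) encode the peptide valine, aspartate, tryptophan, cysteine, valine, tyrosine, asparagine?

Val: 4 codons.
Asp: 2 codons.
Trp: 1 codon.
Cys: 2 codons.
Val: 4 codons.
Tyr: 2 codons.
Asn: 2 codons.
4 × 2 × 1 × 2 × 4 × 2 × 2 = 256.

256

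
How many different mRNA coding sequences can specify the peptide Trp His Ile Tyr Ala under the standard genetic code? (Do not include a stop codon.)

Trp: 1 codon.
His: 2 codons.
Ile: 3 codons.
Tyr: 2 codons.
Ala: 4 codons.
1 × 2 × 3 × 2 × 4 = 48.

48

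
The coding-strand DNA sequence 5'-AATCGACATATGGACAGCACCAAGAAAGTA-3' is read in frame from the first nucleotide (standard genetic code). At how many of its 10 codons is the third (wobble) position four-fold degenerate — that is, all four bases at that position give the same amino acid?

Codon 1 AAT (Asn): third position 2-fold.
Codon 2 CGA (Arg): third position 4-fold.
Codon 3 CAT (His): third position 2-fold.
Codon 4 ATG (Met): third position 1-fold.
Codon 5 GAC (Asp): third position 2-fold.
Codon 6 AGC (Ser): third position 2-fold.
Codon 7 ACC (Thr): third position 4-fold.
Codon 8 AAG (Lys): third position 2-fold.
Codon 9 AAA (Lys): third position 2-fold.
Codon 10 GTA (Val): third position 4-fold.
Four-fold degenerate third positions: 3.

3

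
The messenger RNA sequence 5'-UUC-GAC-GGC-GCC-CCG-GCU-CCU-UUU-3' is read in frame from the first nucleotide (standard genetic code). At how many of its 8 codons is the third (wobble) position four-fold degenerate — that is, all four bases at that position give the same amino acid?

5

Codon 1 UUC (Phe): third position 2-fold.
Codon 2 GAC (Asp): third position 2-fold.
Codon 3 GGC (Gly): third position 4-fold.
Codon 4 GCC (Ala): third position 4-fold.
Codon 5 CCG (Pro): third position 4-fold.
Codon 6 GCU (Ala): third position 4-fold.
Codon 7 CCU (Pro): third position 4-fold.
Codon 8 UUU (Phe): third position 2-fold.
Four-fold degenerate third positions: 5.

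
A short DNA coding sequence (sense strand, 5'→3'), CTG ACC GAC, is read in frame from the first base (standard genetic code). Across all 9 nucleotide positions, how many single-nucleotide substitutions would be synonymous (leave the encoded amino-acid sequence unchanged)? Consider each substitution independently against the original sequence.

Codon 1 (CTG, Leu): 4 synonymous substitutions.
Codon 2 (ACC, Thr): 3 synonymous substitutions.
Codon 3 (GAC, Asp): 1 synonymous substitution.
Total: 4 + 3 + 1 = 8.

8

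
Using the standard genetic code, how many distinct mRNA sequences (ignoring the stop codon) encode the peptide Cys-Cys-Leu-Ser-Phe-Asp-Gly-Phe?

4608

Cys: 2 codons.
Cys: 2 codons.
Leu: 6 codons.
Ser: 6 codons.
Phe: 2 codons.
Asp: 2 codons.
Gly: 4 codons.
Phe: 2 codons.
2 × 2 × 6 × 6 × 2 × 2 × 4 × 2 = 4608.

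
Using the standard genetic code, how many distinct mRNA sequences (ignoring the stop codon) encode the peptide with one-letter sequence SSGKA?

1152

Ser: 6 codons.
Ser: 6 codons.
Gly: 4 codons.
Lys: 2 codons.
Ala: 4 codons.
6 × 6 × 4 × 2 × 4 = 1152.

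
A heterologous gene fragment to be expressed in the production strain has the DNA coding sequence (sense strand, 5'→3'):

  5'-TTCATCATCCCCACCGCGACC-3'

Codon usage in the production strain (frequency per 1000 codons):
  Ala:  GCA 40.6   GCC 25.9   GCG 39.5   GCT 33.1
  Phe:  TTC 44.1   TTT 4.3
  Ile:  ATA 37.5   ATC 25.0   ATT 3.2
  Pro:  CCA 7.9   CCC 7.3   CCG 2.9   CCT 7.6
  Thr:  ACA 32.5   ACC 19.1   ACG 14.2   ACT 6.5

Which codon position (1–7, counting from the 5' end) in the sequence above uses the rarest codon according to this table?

Codon 1 TTC (Phe): 44.1 per 1000.
Codon 2 ATC (Ile): 25.0 per 1000.
Codon 3 ATC (Ile): 25.0 per 1000.
Codon 4 CCC (Pro): 7.3 per 1000.
Codon 5 ACC (Thr): 19.1 per 1000.
Codon 6 GCG (Ala): 39.5 per 1000.
Codon 7 ACC (Thr): 19.1 per 1000.
Lowest frequency is 7.3 at codon 4.

4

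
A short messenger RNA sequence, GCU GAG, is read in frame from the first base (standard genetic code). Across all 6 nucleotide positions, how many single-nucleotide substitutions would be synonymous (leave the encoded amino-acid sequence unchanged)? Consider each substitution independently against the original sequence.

Codon 1 (GCU, Ala): 3 synonymous substitutions.
Codon 2 (GAG, Glu): 1 synonymous substitution.
Total: 3 + 1 = 4.

4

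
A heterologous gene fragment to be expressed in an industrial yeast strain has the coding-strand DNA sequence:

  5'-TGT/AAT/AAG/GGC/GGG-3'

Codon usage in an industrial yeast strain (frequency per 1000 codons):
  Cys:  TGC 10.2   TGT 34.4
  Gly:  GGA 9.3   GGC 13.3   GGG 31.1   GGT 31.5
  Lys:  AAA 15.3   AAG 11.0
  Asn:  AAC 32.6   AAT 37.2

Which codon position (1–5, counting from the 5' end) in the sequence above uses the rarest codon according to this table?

3

Codon 1 TGT (Cys): 34.4 per 1000.
Codon 2 AAT (Asn): 37.2 per 1000.
Codon 3 AAG (Lys): 11.0 per 1000.
Codon 4 GGC (Gly): 13.3 per 1000.
Codon 5 GGG (Gly): 31.1 per 1000.
Lowest frequency is 11.0 at codon 3.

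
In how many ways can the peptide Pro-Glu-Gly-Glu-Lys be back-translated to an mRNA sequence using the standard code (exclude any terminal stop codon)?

Pro: 4 codons.
Glu: 2 codons.
Gly: 4 codons.
Glu: 2 codons.
Lys: 2 codons.
4 × 2 × 4 × 2 × 2 = 128.

128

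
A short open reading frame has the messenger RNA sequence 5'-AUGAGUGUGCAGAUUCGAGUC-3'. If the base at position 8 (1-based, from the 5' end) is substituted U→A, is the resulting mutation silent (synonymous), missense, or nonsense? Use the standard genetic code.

missense

Position 8 falls in codon 3: GUG → Val.
After the substitution the codon is GAG → Glu.
Val ≠ Glu, so this is a missense mutation.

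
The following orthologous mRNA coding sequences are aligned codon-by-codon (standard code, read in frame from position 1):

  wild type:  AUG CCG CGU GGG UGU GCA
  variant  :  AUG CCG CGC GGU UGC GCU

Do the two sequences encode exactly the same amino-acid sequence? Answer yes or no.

yes

Codon 1: AUG Met / AUG Met — identical.
Codon 2: CCG Pro / CCG Pro — identical.
Codon 3: CGU Arg / CGC Arg — synonymous.
Codon 4: GGG Gly / GGU Gly — synonymous.
Codon 5: UGU Cys / UGC Cys — synonymous.
Codon 6: GCA Ala / GCU Ala — synonymous.
Nonsynonymous differences: 0 → same protein.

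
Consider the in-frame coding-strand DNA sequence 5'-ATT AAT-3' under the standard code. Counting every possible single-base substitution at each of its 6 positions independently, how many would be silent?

3

Codon 1 (ATT, Ile): 2 synonymous substitutions.
Codon 2 (AAT, Asn): 1 synonymous substitution.
Total: 2 + 1 = 3.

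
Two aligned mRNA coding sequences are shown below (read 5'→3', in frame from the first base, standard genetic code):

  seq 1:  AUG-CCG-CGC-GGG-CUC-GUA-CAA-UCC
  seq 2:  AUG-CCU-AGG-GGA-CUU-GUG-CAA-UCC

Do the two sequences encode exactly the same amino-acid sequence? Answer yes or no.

Codon 1: AUG Met / AUG Met — identical.
Codon 2: CCG Pro / CCU Pro — synonymous.
Codon 3: CGC Arg / AGG Arg — synonymous.
Codon 4: GGG Gly / GGA Gly — synonymous.
Codon 5: CUC Leu / CUU Leu — synonymous.
Codon 6: GUA Val / GUG Val — synonymous.
Codon 7: CAA Gln / CAA Gln — identical.
Codon 8: UCC Ser / UCC Ser — identical.
Nonsynonymous differences: 0 → same protein.

yes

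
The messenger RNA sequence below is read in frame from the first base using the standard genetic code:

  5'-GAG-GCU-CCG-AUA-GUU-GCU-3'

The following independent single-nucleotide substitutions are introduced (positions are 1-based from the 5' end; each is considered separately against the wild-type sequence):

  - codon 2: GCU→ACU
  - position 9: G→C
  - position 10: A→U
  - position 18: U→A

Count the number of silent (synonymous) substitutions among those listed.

Codon 2: GCU (Ala) → ACU (Thr) — missense.
Codon 3: CCG (Pro) → CCC (Pro) — synonymous.
Codon 4: AUA (Ile) → UUA (Leu) — missense.
Codon 6: GCU (Ala) → GCA (Ala) — synonymous.
Synonymous: 2 of 4.

2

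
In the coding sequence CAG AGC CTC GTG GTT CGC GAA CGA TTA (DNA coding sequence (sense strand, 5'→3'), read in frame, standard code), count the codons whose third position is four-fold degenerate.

Codon 1 CAG (Gln): third position 2-fold.
Codon 2 AGC (Ser): third position 2-fold.
Codon 3 CTC (Leu): third position 4-fold.
Codon 4 GTG (Val): third position 4-fold.
Codon 5 GTT (Val): third position 4-fold.
Codon 6 CGC (Arg): third position 4-fold.
Codon 7 GAA (Glu): third position 2-fold.
Codon 8 CGA (Arg): third position 4-fold.
Codon 9 TTA (Leu): third position 2-fold.
Four-fold degenerate third positions: 5.

5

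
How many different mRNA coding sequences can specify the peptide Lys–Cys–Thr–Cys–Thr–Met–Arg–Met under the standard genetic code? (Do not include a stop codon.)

768

Lys: 2 codons.
Cys: 2 codons.
Thr: 4 codons.
Cys: 2 codons.
Thr: 4 codons.
Met: 1 codon.
Arg: 6 codons.
Met: 1 codon.
2 × 2 × 4 × 2 × 4 × 1 × 6 × 1 = 768.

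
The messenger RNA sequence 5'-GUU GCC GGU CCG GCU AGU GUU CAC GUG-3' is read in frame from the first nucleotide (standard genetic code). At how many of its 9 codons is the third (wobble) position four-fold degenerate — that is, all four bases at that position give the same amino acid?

7

Codon 1 GUU (Val): third position 4-fold.
Codon 2 GCC (Ala): third position 4-fold.
Codon 3 GGU (Gly): third position 4-fold.
Codon 4 CCG (Pro): third position 4-fold.
Codon 5 GCU (Ala): third position 4-fold.
Codon 6 AGU (Ser): third position 2-fold.
Codon 7 GUU (Val): third position 4-fold.
Codon 8 CAC (His): third position 2-fold.
Codon 9 GUG (Val): third position 4-fold.
Four-fold degenerate third positions: 7.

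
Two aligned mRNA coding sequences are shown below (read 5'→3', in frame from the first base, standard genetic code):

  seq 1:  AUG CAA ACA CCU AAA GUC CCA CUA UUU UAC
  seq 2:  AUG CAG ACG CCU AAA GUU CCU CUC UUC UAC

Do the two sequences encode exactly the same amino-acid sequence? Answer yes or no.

yes

Codon 1: AUG Met / AUG Met — identical.
Codon 2: CAA Gln / CAG Gln — synonymous.
Codon 3: ACA Thr / ACG Thr — synonymous.
Codon 4: CCU Pro / CCU Pro — identical.
Codon 5: AAA Lys / AAA Lys — identical.
Codon 6: GUC Val / GUU Val — synonymous.
Codon 7: CCA Pro / CCU Pro — synonymous.
Codon 8: CUA Leu / CUC Leu — synonymous.
Codon 9: UUU Phe / UUC Phe — synonymous.
Codon 10: UAC Tyr / UAC Tyr — identical.
Nonsynonymous differences: 0 → same protein.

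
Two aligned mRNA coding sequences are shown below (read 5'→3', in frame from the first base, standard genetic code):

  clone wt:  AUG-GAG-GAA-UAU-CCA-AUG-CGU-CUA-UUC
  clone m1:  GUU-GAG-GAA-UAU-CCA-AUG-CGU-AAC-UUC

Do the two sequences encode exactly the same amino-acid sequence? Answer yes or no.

no

Codon 1: AUG Met / GUU Val — nonsynonymous.
Codon 2: GAG Glu / GAG Glu — identical.
Codon 3: GAA Glu / GAA Glu — identical.
Codon 4: UAU Tyr / UAU Tyr — identical.
Codon 5: CCA Pro / CCA Pro — identical.
Codon 6: AUG Met / AUG Met — identical.
Codon 7: CGU Arg / CGU Arg — identical.
Codon 8: CUA Leu / AAC Asn — nonsynonymous.
Codon 9: UUC Phe / UUC Phe — identical.
Nonsynonymous differences: 2 → different protein.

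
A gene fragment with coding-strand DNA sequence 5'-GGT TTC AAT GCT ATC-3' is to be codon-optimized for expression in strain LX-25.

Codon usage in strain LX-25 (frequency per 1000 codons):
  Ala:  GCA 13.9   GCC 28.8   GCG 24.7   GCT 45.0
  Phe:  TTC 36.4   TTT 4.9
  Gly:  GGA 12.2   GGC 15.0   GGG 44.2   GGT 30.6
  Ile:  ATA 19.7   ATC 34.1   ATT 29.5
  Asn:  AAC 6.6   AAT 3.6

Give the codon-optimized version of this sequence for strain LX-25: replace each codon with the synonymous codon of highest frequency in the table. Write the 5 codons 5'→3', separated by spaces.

GGG TTC AAC GCT ATC

Codon 1 (Gly): best is GGG at 44.2.
Codon 2 (Phe): best is TTC at 36.4.
Codon 3 (Asn): best is AAC at 6.6.
Codon 4 (Ala): best is GCT at 45.0.
Codon 5 (Ile): best is ATC at 34.1.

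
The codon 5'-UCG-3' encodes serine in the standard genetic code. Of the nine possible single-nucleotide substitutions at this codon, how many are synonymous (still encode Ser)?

3

Position 1: none → 0 synonymous.
Position 2: none → 0 synonymous.
Position 3: UCU, UCC, UCA → 3 synonymous.
Total: 0 + 0 + 3 = 3.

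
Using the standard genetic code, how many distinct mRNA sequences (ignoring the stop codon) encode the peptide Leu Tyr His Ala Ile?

Leu: 6 codons.
Tyr: 2 codons.
His: 2 codons.
Ala: 4 codons.
Ile: 3 codons.
6 × 2 × 2 × 4 × 3 = 288.

288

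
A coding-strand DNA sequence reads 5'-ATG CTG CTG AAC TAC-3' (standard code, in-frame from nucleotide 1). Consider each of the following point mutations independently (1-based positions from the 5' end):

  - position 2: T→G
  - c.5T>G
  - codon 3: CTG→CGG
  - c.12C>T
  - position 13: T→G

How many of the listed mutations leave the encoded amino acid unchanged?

Codon 1: ATG (Met) → AGG (Arg) — missense.
Codon 2: CTG (Leu) → CGG (Arg) — missense.
Codon 3: CTG (Leu) → CGG (Arg) — missense.
Codon 4: AAC (Asn) → AAT (Asn) — synonymous.
Codon 5: TAC (Tyr) → GAC (Asp) — missense.
Synonymous: 1 of 5.

1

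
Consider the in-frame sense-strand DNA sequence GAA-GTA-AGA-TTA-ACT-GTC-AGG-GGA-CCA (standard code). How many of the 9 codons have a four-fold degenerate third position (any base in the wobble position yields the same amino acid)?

Codon 1 GAA (Glu): third position 2-fold.
Codon 2 GTA (Val): third position 4-fold.
Codon 3 AGA (Arg): third position 2-fold.
Codon 4 TTA (Leu): third position 2-fold.
Codon 5 ACT (Thr): third position 4-fold.
Codon 6 GTC (Val): third position 4-fold.
Codon 7 AGG (Arg): third position 2-fold.
Codon 8 GGA (Gly): third position 4-fold.
Codon 9 CCA (Pro): third position 4-fold.
Four-fold degenerate third positions: 5.

5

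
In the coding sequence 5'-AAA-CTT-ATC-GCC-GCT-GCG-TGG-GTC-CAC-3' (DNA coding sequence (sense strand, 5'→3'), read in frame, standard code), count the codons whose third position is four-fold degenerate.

Codon 1 AAA (Lys): third position 2-fold.
Codon 2 CTT (Leu): third position 4-fold.
Codon 3 ATC (Ile): third position 3-fold.
Codon 4 GCC (Ala): third position 4-fold.
Codon 5 GCT (Ala): third position 4-fold.
Codon 6 GCG (Ala): third position 4-fold.
Codon 7 TGG (Trp): third position 1-fold.
Codon 8 GTC (Val): third position 4-fold.
Codon 9 CAC (His): third position 2-fold.
Four-fold degenerate third positions: 5.

5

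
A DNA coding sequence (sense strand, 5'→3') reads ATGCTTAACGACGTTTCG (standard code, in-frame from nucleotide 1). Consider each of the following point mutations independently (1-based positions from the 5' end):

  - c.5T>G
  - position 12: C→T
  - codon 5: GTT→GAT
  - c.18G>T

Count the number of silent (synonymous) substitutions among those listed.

Codon 2: CTT (Leu) → CGT (Arg) — missense.
Codon 4: GAC (Asp) → GAT (Asp) — synonymous.
Codon 5: GTT (Val) → GAT (Asp) — missense.
Codon 6: TCG (Ser) → TCT (Ser) — synonymous.
Synonymous: 2 of 4.

2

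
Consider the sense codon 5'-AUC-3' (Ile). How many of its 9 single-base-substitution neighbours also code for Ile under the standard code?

Position 1: none → 0 synonymous.
Position 2: none → 0 synonymous.
Position 3: AUU, AUA → 2 synonymous.
Total: 0 + 0 + 2 = 2.

2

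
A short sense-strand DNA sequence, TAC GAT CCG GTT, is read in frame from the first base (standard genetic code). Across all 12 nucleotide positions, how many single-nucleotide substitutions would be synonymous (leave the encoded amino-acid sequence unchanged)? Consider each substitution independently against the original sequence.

Codon 1 (TAC, Tyr): 1 synonymous substitution.
Codon 2 (GAT, Asp): 1 synonymous substitution.
Codon 3 (CCG, Pro): 3 synonymous substitutions.
Codon 4 (GTT, Val): 3 synonymous substitutions.
Total: 1 + 1 + 3 + 3 = 8.

8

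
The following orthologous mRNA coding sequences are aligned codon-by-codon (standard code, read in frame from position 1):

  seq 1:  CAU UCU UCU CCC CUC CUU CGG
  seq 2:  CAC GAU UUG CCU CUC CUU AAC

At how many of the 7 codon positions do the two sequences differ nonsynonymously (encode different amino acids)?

Codon 1: CAU His / CAC His — synonymous.
Codon 2: UCU Ser / GAU Asp — nonsynonymous.
Codon 3: UCU Ser / UUG Leu — nonsynonymous.
Codon 4: CCC Pro / CCU Pro — synonymous.
Codon 5: CUC Leu / CUC Leu — identical.
Codon 6: CUU Leu / CUU Leu — identical.
Codon 7: CGG Arg / AAC Asn — nonsynonymous.
Nonsynonymous differences: 3.

3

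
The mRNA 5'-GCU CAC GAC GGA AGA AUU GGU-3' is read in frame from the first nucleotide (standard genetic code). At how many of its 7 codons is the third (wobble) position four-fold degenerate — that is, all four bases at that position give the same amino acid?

3

Codon 1 GCU (Ala): third position 4-fold.
Codon 2 CAC (His): third position 2-fold.
Codon 3 GAC (Asp): third position 2-fold.
Codon 4 GGA (Gly): third position 4-fold.
Codon 5 AGA (Arg): third position 2-fold.
Codon 6 AUU (Ile): third position 3-fold.
Codon 7 GGU (Gly): third position 4-fold.
Four-fold degenerate third positions: 3.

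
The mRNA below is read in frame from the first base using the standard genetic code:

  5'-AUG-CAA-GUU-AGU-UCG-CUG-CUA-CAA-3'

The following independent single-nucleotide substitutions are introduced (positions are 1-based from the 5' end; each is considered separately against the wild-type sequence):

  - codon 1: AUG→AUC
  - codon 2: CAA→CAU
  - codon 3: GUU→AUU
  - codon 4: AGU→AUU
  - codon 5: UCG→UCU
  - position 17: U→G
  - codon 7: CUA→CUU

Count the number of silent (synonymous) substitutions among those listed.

2

Codon 1: AUG (Met) → AUC (Ile) — missense.
Codon 2: CAA (Gln) → CAU (His) — missense.
Codon 3: GUU (Val) → AUU (Ile) — missense.
Codon 4: AGU (Ser) → AUU (Ile) — missense.
Codon 5: UCG (Ser) → UCU (Ser) — synonymous.
Codon 6: CUG (Leu) → CGG (Arg) — missense.
Codon 7: CUA (Leu) → CUU (Leu) — synonymous.
Synonymous: 2 of 7.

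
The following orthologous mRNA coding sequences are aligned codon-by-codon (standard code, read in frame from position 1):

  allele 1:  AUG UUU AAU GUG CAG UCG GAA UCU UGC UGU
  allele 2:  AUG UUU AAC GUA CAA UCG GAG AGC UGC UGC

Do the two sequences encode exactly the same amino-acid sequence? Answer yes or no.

yes

Codon 1: AUG Met / AUG Met — identical.
Codon 2: UUU Phe / UUU Phe — identical.
Codon 3: AAU Asn / AAC Asn — synonymous.
Codon 4: GUG Val / GUA Val — synonymous.
Codon 5: CAG Gln / CAA Gln — synonymous.
Codon 6: UCG Ser / UCG Ser — identical.
Codon 7: GAA Glu / GAG Glu — synonymous.
Codon 8: UCU Ser / AGC Ser — synonymous.
Codon 9: UGC Cys / UGC Cys — identical.
Codon 10: UGU Cys / UGC Cys — synonymous.
Nonsynonymous differences: 0 → same protein.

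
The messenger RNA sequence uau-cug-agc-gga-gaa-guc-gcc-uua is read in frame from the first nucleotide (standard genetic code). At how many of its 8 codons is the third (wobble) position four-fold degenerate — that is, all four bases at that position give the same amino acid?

4

Codon 1 UAU (Tyr): third position 2-fold.
Codon 2 CUG (Leu): third position 4-fold.
Codon 3 AGC (Ser): third position 2-fold.
Codon 4 GGA (Gly): third position 4-fold.
Codon 5 GAA (Glu): third position 2-fold.
Codon 6 GUC (Val): third position 4-fold.
Codon 7 GCC (Ala): third position 4-fold.
Codon 8 UUA (Leu): third position 2-fold.
Four-fold degenerate third positions: 4.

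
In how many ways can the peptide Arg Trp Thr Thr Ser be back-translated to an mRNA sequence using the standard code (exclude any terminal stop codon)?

576

Arg: 6 codons.
Trp: 1 codon.
Thr: 4 codons.
Thr: 4 codons.
Ser: 6 codons.
6 × 1 × 4 × 4 × 6 = 576.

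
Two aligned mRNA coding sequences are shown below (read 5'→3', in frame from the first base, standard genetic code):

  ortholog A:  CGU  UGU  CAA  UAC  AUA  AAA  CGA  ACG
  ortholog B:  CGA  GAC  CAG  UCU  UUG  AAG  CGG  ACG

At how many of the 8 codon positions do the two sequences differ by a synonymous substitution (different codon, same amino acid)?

4

Codon 1: CGU Arg / CGA Arg — synonymous.
Codon 2: UGU Cys / GAC Asp — nonsynonymous.
Codon 3: CAA Gln / CAG Gln — synonymous.
Codon 4: UAC Tyr / UCU Ser — nonsynonymous.
Codon 5: AUA Ile / UUG Leu — nonsynonymous.
Codon 6: AAA Lys / AAG Lys — synonymous.
Codon 7: CGA Arg / CGG Arg — synonymous.
Codon 8: ACG Thr / ACG Thr — identical.
Synonymous differences: 4.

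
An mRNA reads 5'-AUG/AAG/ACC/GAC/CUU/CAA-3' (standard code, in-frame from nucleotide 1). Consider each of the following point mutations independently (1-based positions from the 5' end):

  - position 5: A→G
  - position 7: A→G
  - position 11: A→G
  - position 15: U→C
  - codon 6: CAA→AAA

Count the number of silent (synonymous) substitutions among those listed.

1

Codon 2: AAG (Lys) → AGG (Arg) — missense.
Codon 3: ACC (Thr) → GCC (Ala) — missense.
Codon 4: GAC (Asp) → GGC (Gly) — missense.
Codon 5: CUU (Leu) → CUC (Leu) — synonymous.
Codon 6: CAA (Gln) → AAA (Lys) — missense.
Synonymous: 1 of 5.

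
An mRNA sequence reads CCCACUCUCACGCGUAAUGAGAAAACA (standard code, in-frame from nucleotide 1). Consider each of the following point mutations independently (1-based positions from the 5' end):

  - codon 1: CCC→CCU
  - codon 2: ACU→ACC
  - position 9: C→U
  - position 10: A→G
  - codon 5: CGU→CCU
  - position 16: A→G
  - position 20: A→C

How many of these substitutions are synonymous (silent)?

3

Codon 1: CCC (Pro) → CCU (Pro) — synonymous.
Codon 2: ACU (Thr) → ACC (Thr) — synonymous.
Codon 3: CUC (Leu) → CUU (Leu) — synonymous.
Codon 4: ACG (Thr) → GCG (Ala) — missense.
Codon 5: CGU (Arg) → CCU (Pro) — missense.
Codon 6: AAU (Asn) → GAU (Asp) — missense.
Codon 7: GAG (Glu) → GCG (Ala) — missense.
Synonymous: 3 of 7.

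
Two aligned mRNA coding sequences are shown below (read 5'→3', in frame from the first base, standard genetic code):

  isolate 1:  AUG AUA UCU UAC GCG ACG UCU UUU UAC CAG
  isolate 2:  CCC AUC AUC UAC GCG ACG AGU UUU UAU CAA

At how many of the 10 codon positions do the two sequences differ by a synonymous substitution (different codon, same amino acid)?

4

Codon 1: AUG Met / CCC Pro — nonsynonymous.
Codon 2: AUA Ile / AUC Ile — synonymous.
Codon 3: UCU Ser / AUC Ile — nonsynonymous.
Codon 4: UAC Tyr / UAC Tyr — identical.
Codon 5: GCG Ala / GCG Ala — identical.
Codon 6: ACG Thr / ACG Thr — identical.
Codon 7: UCU Ser / AGU Ser — synonymous.
Codon 8: UUU Phe / UUU Phe — identical.
Codon 9: UAC Tyr / UAU Tyr — synonymous.
Codon 10: CAG Gln / CAA Gln — synonymous.
Synonymous differences: 4.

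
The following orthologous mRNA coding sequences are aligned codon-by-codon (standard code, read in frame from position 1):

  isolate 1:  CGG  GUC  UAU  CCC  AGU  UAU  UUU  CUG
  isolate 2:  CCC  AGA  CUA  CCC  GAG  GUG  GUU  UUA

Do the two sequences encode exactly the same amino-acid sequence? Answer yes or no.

no

Codon 1: CGG Arg / CCC Pro — nonsynonymous.
Codon 2: GUC Val / AGA Arg — nonsynonymous.
Codon 3: UAU Tyr / CUA Leu — nonsynonymous.
Codon 4: CCC Pro / CCC Pro — identical.
Codon 5: AGU Ser / GAG Glu — nonsynonymous.
Codon 6: UAU Tyr / GUG Val — nonsynonymous.
Codon 7: UUU Phe / GUU Val — nonsynonymous.
Codon 8: CUG Leu / UUA Leu — synonymous.
Nonsynonymous differences: 6 → different protein.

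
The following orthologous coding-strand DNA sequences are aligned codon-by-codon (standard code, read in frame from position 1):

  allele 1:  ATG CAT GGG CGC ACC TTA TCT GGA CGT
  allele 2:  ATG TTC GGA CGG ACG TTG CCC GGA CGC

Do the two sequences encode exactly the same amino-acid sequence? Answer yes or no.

no

Codon 1: ATG Met / ATG Met — identical.
Codon 2: CAT His / TTC Phe — nonsynonymous.
Codon 3: GGG Gly / GGA Gly — synonymous.
Codon 4: CGC Arg / CGG Arg — synonymous.
Codon 5: ACC Thr / ACG Thr — synonymous.
Codon 6: TTA Leu / TTG Leu — synonymous.
Codon 7: TCT Ser / CCC Pro — nonsynonymous.
Codon 8: GGA Gly / GGA Gly — identical.
Codon 9: CGT Arg / CGC Arg — synonymous.
Nonsynonymous differences: 2 → different protein.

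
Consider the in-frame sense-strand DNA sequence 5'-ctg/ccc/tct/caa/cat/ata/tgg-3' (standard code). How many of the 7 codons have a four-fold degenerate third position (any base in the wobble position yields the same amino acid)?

Codon 1 CTG (Leu): third position 4-fold.
Codon 2 CCC (Pro): third position 4-fold.
Codon 3 TCT (Ser): third position 4-fold.
Codon 4 CAA (Gln): third position 2-fold.
Codon 5 CAT (His): third position 2-fold.
Codon 6 ATA (Ile): third position 3-fold.
Codon 7 TGG (Trp): third position 1-fold.
Four-fold degenerate third positions: 3.

3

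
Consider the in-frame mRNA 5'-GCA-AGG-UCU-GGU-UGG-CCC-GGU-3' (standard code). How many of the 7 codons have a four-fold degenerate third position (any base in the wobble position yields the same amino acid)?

5

Codon 1 GCA (Ala): third position 4-fold.
Codon 2 AGG (Arg): third position 2-fold.
Codon 3 UCU (Ser): third position 4-fold.
Codon 4 GGU (Gly): third position 4-fold.
Codon 5 UGG (Trp): third position 1-fold.
Codon 6 CCC (Pro): third position 4-fold.
Codon 7 GGU (Gly): third position 4-fold.
Four-fold degenerate third positions: 5.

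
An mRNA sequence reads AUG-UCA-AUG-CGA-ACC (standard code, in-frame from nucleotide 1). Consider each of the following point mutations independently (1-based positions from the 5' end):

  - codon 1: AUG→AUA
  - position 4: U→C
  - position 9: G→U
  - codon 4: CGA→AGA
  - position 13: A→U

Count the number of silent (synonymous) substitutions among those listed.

1

Codon 1: AUG (Met) → AUA (Ile) — missense.
Codon 2: UCA (Ser) → CCA (Pro) — missense.
Codon 3: AUG (Met) → AUU (Ile) — missense.
Codon 4: CGA (Arg) → AGA (Arg) — synonymous.
Codon 5: ACC (Thr) → UCC (Ser) — missense.
Synonymous: 1 of 5.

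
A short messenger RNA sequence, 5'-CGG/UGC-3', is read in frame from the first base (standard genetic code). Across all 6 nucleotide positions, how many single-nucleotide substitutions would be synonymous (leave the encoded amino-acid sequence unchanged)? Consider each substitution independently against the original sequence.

Codon 1 (CGG, Arg): 4 synonymous substitutions.
Codon 2 (UGC, Cys): 1 synonymous substitution.
Total: 4 + 1 = 5.

5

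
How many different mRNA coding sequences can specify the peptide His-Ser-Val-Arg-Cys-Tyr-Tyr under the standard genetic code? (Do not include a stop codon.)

His: 2 codons.
Ser: 6 codons.
Val: 4 codons.
Arg: 6 codons.
Cys: 2 codons.
Tyr: 2 codons.
Tyr: 2 codons.
2 × 6 × 4 × 6 × 2 × 2 × 2 = 2304.

2304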